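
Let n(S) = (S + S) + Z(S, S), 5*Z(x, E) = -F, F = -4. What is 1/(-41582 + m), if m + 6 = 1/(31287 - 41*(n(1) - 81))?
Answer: -172466/7172516003 ≈ -2.4045e-5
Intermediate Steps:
Z(x, E) = 4/5 (Z(x, E) = (-1*(-4))/5 = (1/5)*4 = 4/5)
n(S) = 4/5 + 2*S (n(S) = (S + S) + 4/5 = 2*S + 4/5 = 4/5 + 2*S)
m = -1034791/172466 (m = -6 + 1/(31287 - 41*((4/5 + 2*1) - 81)) = -6 + 1/(31287 - 41*((4/5 + 2) - 81)) = -6 + 1/(31287 - 41*(14/5 - 81)) = -6 + 1/(31287 - 41*(-391/5)) = -6 + 1/(31287 + 16031/5) = -6 + 1/(172466/5) = -6 + 5/172466 = -1034791/172466 ≈ -6.0000)
1/(-41582 + m) = 1/(-41582 - 1034791/172466) = 1/(-7172516003/172466) = -172466/7172516003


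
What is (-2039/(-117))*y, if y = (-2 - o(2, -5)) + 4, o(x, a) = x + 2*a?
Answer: 20390/117 ≈ 174.27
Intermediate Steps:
y = 10 (y = (-2 - (2 + 2*(-5))) + 4 = (-2 - (2 - 10)) + 4 = (-2 - 1*(-8)) + 4 = (-2 + 8) + 4 = 6 + 4 = 10)
(-2039/(-117))*y = -2039/(-117)*10 = -2039*(-1/117)*10 = (2039/117)*10 = 20390/117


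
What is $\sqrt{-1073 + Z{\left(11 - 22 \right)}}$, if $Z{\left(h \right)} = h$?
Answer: $2 i \sqrt{271} \approx 32.924 i$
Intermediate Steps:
$\sqrt{-1073 + Z{\left(11 - 22 \right)}} = \sqrt{-1073 + \left(11 - 22\right)} = \sqrt{-1073 - 11} = \sqrt{-1084} = 2 i \sqrt{271}$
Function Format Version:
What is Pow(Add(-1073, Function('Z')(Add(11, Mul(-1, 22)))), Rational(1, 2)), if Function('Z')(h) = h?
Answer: Mul(2, I, Pow(271, Rational(1, 2))) ≈ Mul(32.924, I)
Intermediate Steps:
Pow(Add(-1073, Function('Z')(Add(11, Mul(-1, 22)))), Rational(1, 2)) = Pow(Add(-1073, Add(11, Mul(-1, 22))), Rational(1, 2)) = Pow(Add(-1073, Add(11, -22)), Rational(1, 2)) = Pow(Add(-1073, -11), Rational(1, 2)) = Pow(-1084, Rational(1, 2)) = Mul(2, I, Pow(271, Rational(1, 2)))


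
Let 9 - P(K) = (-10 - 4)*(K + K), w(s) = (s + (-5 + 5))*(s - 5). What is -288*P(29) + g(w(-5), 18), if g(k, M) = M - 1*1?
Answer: -236431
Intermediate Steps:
w(s) = s*(-5 + s) (w(s) = (s + 0)*(-5 + s) = s*(-5 + s))
P(K) = 9 + 28*K (P(K) = 9 - (-10 - 4)*(K + K) = 9 - (-14)*2*K = 9 - (-28)*K = 9 + 28*K)
g(k, M) = -1 + M (g(k, M) = M - 1 = -1 + M)
-288*P(29) + g(w(-5), 18) = -288*(9 + 28*29) + (-1 + 18) = -288*(9 + 812) + 17 = -288*821 + 17 = -236448 + 17 = -236431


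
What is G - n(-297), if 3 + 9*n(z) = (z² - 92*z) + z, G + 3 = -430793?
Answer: -1330799/3 ≈ -4.4360e+5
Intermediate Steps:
G = -430796 (G = -3 - 430793 = -430796)
n(z) = -⅓ - 91*z/9 + z²/9 (n(z) = -⅓ + ((z² - 92*z) + z)/9 = -⅓ + (z² - 91*z)/9 = -⅓ + (-91*z/9 + z²/9) = -⅓ - 91*z/9 + z²/9)
G - n(-297) = -430796 - (-⅓ - 91/9*(-297) + (⅑)*(-297)²) = -430796 - (-⅓ + 3003 + (⅑)*88209) = -430796 - (-⅓ + 3003 + 9801) = -430796 - 1*38411/3 = -430796 - 38411/3 = -1330799/3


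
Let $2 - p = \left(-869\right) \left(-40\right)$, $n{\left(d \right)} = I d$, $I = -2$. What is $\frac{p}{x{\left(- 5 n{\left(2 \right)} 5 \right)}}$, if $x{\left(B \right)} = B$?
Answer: $- \frac{17379}{50} \approx -347.58$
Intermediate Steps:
$n{\left(d \right)} = - 2 d$
$p = -34758$ ($p = 2 - \left(-869\right) \left(-40\right) = 2 - 34760 = -34758$)
$\frac{p}{x{\left(- 5 n{\left(2 \right)} 5 \right)}} = - \frac{34758}{- 5 \left(\left(-2\right) 2\right) 5} = - \frac{34758}{\left(-5\right) \left(-4\right) 5} = - \frac{34758}{20 \cdot 5} = - \frac{34758}{100} = \left(-34758\right) \frac{1}{100} = - \frac{17379}{50}$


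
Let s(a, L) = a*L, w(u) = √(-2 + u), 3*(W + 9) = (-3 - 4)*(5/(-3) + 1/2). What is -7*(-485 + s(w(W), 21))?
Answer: 3395 - 49*I*√298/2 ≈ 3395.0 - 422.94*I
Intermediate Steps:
W = -113/18 (W = -9 + ((-3 - 4)*(5/(-3) + 1/2))/3 = -9 + (-7*(5*(-⅓) + 1*(½)))/3 = -9 + (-7*(-5/3 + ½))/3 = -9 + (-7*(-7/6))/3 = -9 + (⅓)*(49/6) = -9 + 49/18 = -113/18 ≈ -6.2778)
s(a, L) = L*a
-7*(-485 + s(w(W), 21)) = -7*(-485 + 21*√(-2 - 113/18)) = -7*(-485 + 21*√(-149/18)) = -7*(-485 + 21*(I*√298/6)) = -7*(-485 + 7*I*√298/2) = 3395 - 49*I*√298/2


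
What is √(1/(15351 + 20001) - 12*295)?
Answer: I*√122893449578/5892 ≈ 59.498*I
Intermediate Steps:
√(1/(15351 + 20001) - 12*295) = √(1/35352 - 3540) = √(-125146079/35352) = I*√122893449578/5892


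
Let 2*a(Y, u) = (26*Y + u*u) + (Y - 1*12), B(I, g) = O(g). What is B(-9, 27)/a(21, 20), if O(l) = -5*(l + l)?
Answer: -108/191 ≈ -0.56544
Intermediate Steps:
O(l) = -10*l
B(I, g) = -10*g
a(Y, u) = -6 + u**2/2 + 27*Y/2 (a(Y, u) = ((26*Y + u*u) + (Y - 1*12))/2 = ((26*Y + u**2) + (Y - 12))/2 = ((u**2 + 26*Y) + (-12 + Y))/2 = (-12 + u**2 + 27*Y)/2 = -6 + u**2/2 + 27*Y/2)
B(-9, 27)/a(21, 20) = (-10*27)/(-6 + (1/2)*20**2 + (27/2)*21) = -270/(-6 + (1/2)*400 + 567/2) = -270/(-6 + 200 + 567/2) = -270/955/2 = -270*2/955 = -108/191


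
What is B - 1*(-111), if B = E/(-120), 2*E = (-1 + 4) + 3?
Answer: 4439/40 ≈ 110.97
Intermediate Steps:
E = 3 (E = ((-1 + 4) + 3)/2 = (3 + 3)/2 = (½)*6 = 3)
B = -1/40 (B = 3/(-120) = 3*(-1/120) = -1/40 ≈ -0.025000)
B - 1*(-111) = -1/40 - 1*(-111) = -1/40 + 111 = 4439/40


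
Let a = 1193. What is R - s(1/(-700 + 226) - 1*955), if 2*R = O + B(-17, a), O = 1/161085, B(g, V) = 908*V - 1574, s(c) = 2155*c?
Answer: 33072409541302/12725715 ≈ 2.5989e+6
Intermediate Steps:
B(g, V) = -1574 + 908*V
O = 1/161085 ≈ 6.2079e-6
R = 174240811951/322170 (R = (1/161085 + (-1574 + 908*1193))/2 = (1/161085 + (-1574 + 1083244))/2 = (1/161085 + 1081670)/2 = (½)*(174240811951/161085) = 174240811951/322170 ≈ 5.4084e+5)
R - s(1/(-700 + 226) - 1*955) = 174240811951/322170 - 2155*(1/(-700 + 226) - 1*955) = 174240811951/322170 - 2155*(1/(-474) - 955) = 174240811951/322170 - 2155*(-1/474 - 955) = 174240811951/322170 - 2155*(-452671)/474 = 174240811951/322170 - 1*(-975506005/474) = 174240811951/322170 + 975506005/474 = 33072409541302/12725715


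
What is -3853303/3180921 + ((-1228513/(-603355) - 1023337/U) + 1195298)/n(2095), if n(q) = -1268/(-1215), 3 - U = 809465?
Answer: 451237798080394285380733255/393977585508661507656 ≈ 1.1453e+6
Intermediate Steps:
U = -809462 (U = 3 - 1*809465 = 3 - 809465 = -809462)
n(q) = 1268/1215 (n(q) = -1268*(-1/1215) = 1268/1215)
-3853303/3180921 + ((-1228513/(-603355) - 1023337/U) + 1195298)/n(2095) = -3853303/3180921 + ((-1228513/(-603355) - 1023337/(-809462)) + 1195298)/(1268/1215) = -3853303*1/3180921 + ((-1228513*(-1/603355) - 1023337*(-1/809462)) + 1195298)*(1215/1268) = -3853303/3180921 + ((1228513/603355 + 1023337/809462) + 1195298)*(1215/1268) = -3853303/3180921 + (1611870085641/488392945010 + 1195298)*(1215/1268) = -3853303/3180921 + (583776722254648621/488392945010)*(1215/1268) = -3853303/3180921 + 141857743507879614903/123856450854536 = 451237798080394285380733255/393977585508661507656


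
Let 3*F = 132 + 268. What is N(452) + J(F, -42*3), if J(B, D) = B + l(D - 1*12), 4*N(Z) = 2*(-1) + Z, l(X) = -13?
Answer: 1397/6 ≈ 232.83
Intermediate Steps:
F = 400/3 (F = (132 + 268)/3 = (⅓)*400 = 400/3 ≈ 133.33)
N(Z) = -½ + Z/4 (N(Z) = (2*(-1) + Z)/4 = (-2 + Z)/4 = -½ + Z/4)
J(B, D) = -13 + B (J(B, D) = B - 13 = -13 + B)
N(452) + J(F, -42*3) = (-½ + (¼)*452) + (-13 + 400/3) = (-½ + 113) + 361/3 = 225/2 + 361/3 = 1397/6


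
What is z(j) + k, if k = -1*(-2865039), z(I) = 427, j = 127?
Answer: 2865466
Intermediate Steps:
k = 2865039
z(j) + k = 427 + 2865039 = 2865466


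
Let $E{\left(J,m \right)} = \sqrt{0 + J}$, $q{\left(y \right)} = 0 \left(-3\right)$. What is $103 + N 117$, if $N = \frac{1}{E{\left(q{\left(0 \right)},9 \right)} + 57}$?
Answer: $\frac{1996}{19} \approx 105.05$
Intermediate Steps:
$q{\left(y \right)} = 0$
$E{\left(J,m \right)} = \sqrt{J}$
$N = \frac{1}{57}$ ($N = \frac{1}{\sqrt{0} + 57} = \frac{1}{0 + 57} = \frac{1}{57} \approx 0.017544$)
$103 + N 117 = 103 + \frac{1}{57} \cdot 117 = 103 + \frac{39}{19} = \frac{1996}{19}$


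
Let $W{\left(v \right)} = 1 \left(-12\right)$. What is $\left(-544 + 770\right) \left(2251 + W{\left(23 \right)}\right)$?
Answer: $506014$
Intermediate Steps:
$W{\left(v \right)} = -12$
$\left(-544 + 770\right) \left(2251 + W{\left(23 \right)}\right) = \left(-544 + 770\right) \left(2251 - 12\right) = 226 \cdot 2239 = 506014$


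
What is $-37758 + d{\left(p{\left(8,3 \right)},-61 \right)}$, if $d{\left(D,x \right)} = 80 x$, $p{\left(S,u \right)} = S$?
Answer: $-42638$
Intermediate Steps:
$-37758 + d{\left(p{\left(8,3 \right)},-61 \right)} = -37758 + 80 \left(-61\right) = -37758 - 4880 = -42638$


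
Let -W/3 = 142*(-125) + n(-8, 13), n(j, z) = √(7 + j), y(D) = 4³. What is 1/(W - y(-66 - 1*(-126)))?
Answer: 53186/2828750605 + 3*I/2828750605 ≈ 1.8802e-5 + 1.0605e-9*I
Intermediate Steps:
y(D) = 64
W = 53250 - 3*I (W = -3*(142*(-125) + √(7 - 8)) = -3*(-17750 + √(-1)) = -3*(-17750 + I) = 53250 - 3*I ≈ 53250.0 - 3.0*I)
1/(W - y(-66 - 1*(-126))) = 1/((53250 - 3*I) - 1*64) = 1/((53250 - 3*I) - 64) = 1/(53186 - 3*I) = (53186 + 3*I)/2828750605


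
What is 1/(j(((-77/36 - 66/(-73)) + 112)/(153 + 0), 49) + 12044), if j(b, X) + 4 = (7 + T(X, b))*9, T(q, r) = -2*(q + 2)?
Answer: 1/11185 ≈ 8.9405e-5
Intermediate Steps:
T(q, r) = -4 - 2*q (T(q, r) = -2*(2 + q) = -4 - 2*q)
j(b, X) = 23 - 18*X (j(b, X) = -4 + (7 + (-4 - 2*X))*9 = -4 + (3 - 2*X)*9 = -4 + (27 - 18*X) = 23 - 18*X)
1/(j(((-77/36 - 66/(-73)) + 112)/(153 + 0), 49) + 12044) = 1/((23 - 18*49) + 12044) = 1/((23 - 882) + 12044) = 1/(-859 + 12044) = 1/11185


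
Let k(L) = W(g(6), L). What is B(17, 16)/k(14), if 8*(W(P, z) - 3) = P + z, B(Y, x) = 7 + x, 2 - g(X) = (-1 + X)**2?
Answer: 184/15 ≈ 12.267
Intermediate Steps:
g(X) = 2 - (-1 + X)**2
W(P, z) = 3 + P/8 + z/8 (W(P, z) = 3 + (P + z)/8 = 3 + (P/8 + z/8) = 3 + P/8 + z/8)
k(L) = 1/8 + L/8 (k(L) = 3 + (2 - (-1 + 6)**2)/8 + L/8 = 3 + (2 - 1*5**2)/8 + L/8 = 3 + (2 - 1*25)/8 + L/8 = 3 + (2 - 25)/8 + L/8 = 3 + (1/8)*(-23) + L/8 = 3 - 23/8 + L/8 = 1/8 + L/8)
B(17, 16)/k(14) = (7 + 16)/(1/8 + (1/8)*14) = 23/(1/8 + 7/4) = 23/(15/8) = 23*(8/15) = 184/15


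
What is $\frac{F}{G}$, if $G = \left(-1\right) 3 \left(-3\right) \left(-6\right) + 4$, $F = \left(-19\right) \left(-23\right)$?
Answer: $- \frac{437}{50} \approx -8.74$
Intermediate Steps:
$F = 437$
$G = -50$ ($G = \left(-3\right) \left(-3\right) \left(-6\right) + 4 = 9 \left(-6\right) + 4 = -54 + 4 = -50$)
$\frac{F}{G} = \frac{437}{-50} = 437 \left(- \frac{1}{50}\right) = - \frac{437}{50}$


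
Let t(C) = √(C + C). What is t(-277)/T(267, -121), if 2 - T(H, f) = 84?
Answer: -I*√554/82 ≈ -0.28704*I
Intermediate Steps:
T(H, f) = -82 (T(H, f) = 2 - 1*84 = 2 - 84 = -82)
t(C) = √2*√C (t(C) = √(2*C) = √2*√C)
t(-277)/T(267, -121) = (√2*√(-277))/(-82) = (√2*(I*√277))*(-1/82) = (I*√554)*(-1/82) = -I*√554/82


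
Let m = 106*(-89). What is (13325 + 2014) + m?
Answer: 5905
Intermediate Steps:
m = -9434
(13325 + 2014) + m = (13325 + 2014) - 9434 = 15339 - 9434 = 5905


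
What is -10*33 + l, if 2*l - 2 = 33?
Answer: -625/2 ≈ -312.50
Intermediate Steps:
l = 35/2 (l = 1 + (1/2)*33 = 1 + 33/2 = 35/2 ≈ 17.500)
-10*33 + l = -10*33 + 35/2 = -330 + 35/2 = -625/2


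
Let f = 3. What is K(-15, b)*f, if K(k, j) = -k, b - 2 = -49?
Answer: 45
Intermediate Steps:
b = -47 (b = 2 - 49 = -47)
K(-15, b)*f = -1*(-15)*3 = 15*3 = 45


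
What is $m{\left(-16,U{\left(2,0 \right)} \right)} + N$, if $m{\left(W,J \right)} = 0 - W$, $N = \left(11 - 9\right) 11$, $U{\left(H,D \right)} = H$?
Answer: $38$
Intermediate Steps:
$N = 22$ ($N = 2 \cdot 11 = 22$)
$m{\left(W,J \right)} = - W$
$m{\left(-16,U{\left(2,0 \right)} \right)} + N = \left(-1\right) \left(-16\right) + 22 = 16 + 22 = 38$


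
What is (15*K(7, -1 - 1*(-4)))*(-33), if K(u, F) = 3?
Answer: -1485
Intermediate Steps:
(15*K(7, -1 - 1*(-4)))*(-33) = (15*3)*(-33) = 45*(-33) = -1485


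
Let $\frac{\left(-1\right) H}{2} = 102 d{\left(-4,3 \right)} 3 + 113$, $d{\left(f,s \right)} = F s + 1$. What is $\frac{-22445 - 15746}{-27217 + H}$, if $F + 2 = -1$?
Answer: $\frac{38191}{22547} \approx 1.6938$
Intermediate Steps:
$F = -3$ ($F = -2 - 1 = -3$)
$d{\left(f,s \right)} = 1 - 3 s$ ($d{\left(f,s \right)} = - 3 s + 1 = 1 - 3 s$)
$H = 4670$ ($H = - 2 \left(102 \left(1 - 9\right) 3 + 113\right) = - 2 \left(102 \left(\left(-8\right) 3\right) + 113\right) = - 2 \left(102 \left(-24\right) + 113\right) = - 2 \left(-2448 + 113\right) = \left(-2\right) \left(-2335\right) = 4670$)
$\frac{-22445 - 15746}{-27217 + H} = \frac{-22445 - 15746}{-27217 + 4670} = - \frac{38191}{-22547} = \left(-38191\right) \left(- \frac{1}{22547}\right) = \frac{38191}{22547}$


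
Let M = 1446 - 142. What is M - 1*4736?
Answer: -3432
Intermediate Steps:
M = 1304
M - 1*4736 = 1304 - 1*4736 = 1304 - 4736 = -3432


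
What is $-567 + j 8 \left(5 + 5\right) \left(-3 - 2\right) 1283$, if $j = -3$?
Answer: $1539033$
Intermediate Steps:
$-567 + j 8 \left(5 + 5\right) \left(-3 - 2\right) 1283 = -567 + \left(-3\right) 8 \left(5 + 5\right) \left(-3 - 2\right) 1283 = -567 + - 24 \cdot 10 \left(-5\right) 1283 = -567 + \left(-24\right) \left(-50\right) 1283 = -567 + 1200 \cdot 1283 = -567 + 1539600 = 1539033$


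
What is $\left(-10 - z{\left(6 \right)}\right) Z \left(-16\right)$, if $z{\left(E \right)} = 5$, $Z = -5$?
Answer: $-1200$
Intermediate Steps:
$\left(-10 - z{\left(6 \right)}\right) Z \left(-16\right) = \left(-10 - 5\right) \left(-5\right) \left(-16\right) = \left(-15\right) \left(-5\right) \left(-16\right) = 75 \left(-16\right) = -1200$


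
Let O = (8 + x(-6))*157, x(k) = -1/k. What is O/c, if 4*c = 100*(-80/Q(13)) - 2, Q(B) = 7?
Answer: -53851/12021 ≈ -4.4797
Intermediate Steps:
O = 7693/6 (O = (8 - 1/(-6))*157 = (8 - 1*(-⅙))*157 = (8 + ⅙)*157 = (49/6)*157 = 7693/6 ≈ 1282.2)
c = -4007/14 (c = (100*(-80/7) - 2)/4 = (-8000/7 - 2)/4 = (¼)*(-8014/7) = -4007/14 ≈ -286.21)
O/c = 7693/(6*(-4007/14)) = (7693/6)*(-14/4007) = -53851/12021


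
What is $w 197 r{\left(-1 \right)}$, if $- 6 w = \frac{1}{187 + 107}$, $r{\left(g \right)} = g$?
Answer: $\frac{197}{1764} \approx 0.11168$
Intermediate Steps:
$w = - \frac{1}{1764}$ ($w = - \frac{1}{6 \left(187 + 107\right)} = - \frac{1}{6 \cdot 294} = \left(- \frac{1}{6}\right) \frac{1}{294} = - \frac{1}{1764} \approx -0.00056689$)
$w 197 r{\left(-1 \right)} = \left(- \frac{1}{1764}\right) 197 \left(-1\right) = \left(- \frac{197}{1764}\right) \left(-1\right) = \frac{197}{1764}$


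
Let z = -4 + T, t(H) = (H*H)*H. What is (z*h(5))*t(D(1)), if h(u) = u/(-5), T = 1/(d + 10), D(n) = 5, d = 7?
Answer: 8375/17 ≈ 492.65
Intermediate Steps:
T = 1/17 (T = 1/(7 + 10) = 1/17 ≈ 0.058824)
t(H) = H³ (t(H) = H²*H = H³)
h(u) = -u/5 (h(u) = u*(-⅕) = -u/5)
z = -67/17 (z = -4 + 1/17 = -67/17 ≈ -3.9412)
(z*h(5))*t(D(1)) = -(-67)*5/85*5³ = -67/17*(-1)*125 = (67/17)*125 = 8375/17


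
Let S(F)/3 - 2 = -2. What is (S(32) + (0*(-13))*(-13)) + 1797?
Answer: 1797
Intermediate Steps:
S(F) = 0 (S(F) = 6 + 3*(-2) = 6 - 6 = 0)
(S(32) + (0*(-13))*(-13)) + 1797 = (0 + (0*(-13))*(-13)) + 1797 = (0 + 0*(-13)) + 1797 = (0 + 0) + 1797 = 0 + 1797 = 1797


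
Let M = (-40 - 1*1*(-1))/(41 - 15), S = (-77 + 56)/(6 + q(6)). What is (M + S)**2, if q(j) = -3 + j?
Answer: 529/36 ≈ 14.694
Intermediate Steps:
S = -7/3 (S = (-77 + 56)/(6 + (-3 + 6)) = -21/(6 + 3) = -21/9 = -21*1/9 = -7/3 ≈ -2.3333)
M = -3/2 (M = (-40 - 1*(-1))/26 = (-40 + 1)*(1/26) = -39*1/26 = -3/2 ≈ -1.5000)
(M + S)**2 = (-3/2 - 7/3)**2 = (-23/6)**2 = 529/36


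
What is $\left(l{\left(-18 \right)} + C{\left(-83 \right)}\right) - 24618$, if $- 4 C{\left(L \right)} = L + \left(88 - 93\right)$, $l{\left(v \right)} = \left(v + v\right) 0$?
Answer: $-24596$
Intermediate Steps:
$l{\left(v \right)} = 0$ ($l{\left(v \right)} = 2 v 0 = 0$)
$C{\left(L \right)} = \frac{5}{4} - \frac{L}{4}$ ($C{\left(L \right)} = - \frac{L + \left(88 - 93\right)}{4} = - \frac{L - 5}{4} = - \frac{-5 + L}{4} = \frac{5}{4} - \frac{L}{4}$)
$\left(l{\left(-18 \right)} + C{\left(-83 \right)}\right) - 24618 = \left(0 + \left(\frac{5}{4} - - \frac{83}{4}\right)\right) - 24618 = \left(0 + \left(\frac{5}{4} + \frac{83}{4}\right)\right) - 24618 = \left(0 + 22\right) - 24618 = 22 - 24618 = -24596$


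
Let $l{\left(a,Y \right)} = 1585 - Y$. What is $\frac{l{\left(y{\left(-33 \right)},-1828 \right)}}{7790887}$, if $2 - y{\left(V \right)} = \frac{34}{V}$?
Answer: $\frac{3413}{7790887} \approx 0.00043808$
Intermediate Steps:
$y{\left(V \right)} = 2 - \frac{34}{V}$
$\frac{l{\left(y{\left(-33 \right)},-1828 \right)}}{7790887} = \frac{1585 - -1828}{7790887} = \left(1585 + 1828\right) \frac{1}{7790887} = 3413 \cdot \frac{1}{7790887} = \frac{3413}{7790887}$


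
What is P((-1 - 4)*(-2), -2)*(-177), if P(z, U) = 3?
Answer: -531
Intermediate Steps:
P((-1 - 4)*(-2), -2)*(-177) = 3*(-177) = -531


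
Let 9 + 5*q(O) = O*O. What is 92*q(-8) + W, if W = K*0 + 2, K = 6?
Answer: 1014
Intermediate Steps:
W = 2 (W = 6*0 + 2 = 0 + 2 = 2)
q(O) = -9/5 + O**2/5 (q(O) = -9/5 + (O*O)/5 = -9/5 + O**2/5)
92*q(-8) + W = 92*(-9/5 + (1/5)*(-8)**2) + 2 = 92*(-9/5 + (1/5)*64) + 2 = 92*(-9/5 + 64/5) + 2 = 92*11 + 2 = 1012 + 2 = 1014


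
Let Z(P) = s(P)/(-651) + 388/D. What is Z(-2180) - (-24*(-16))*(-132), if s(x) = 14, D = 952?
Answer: 1121936737/22134 ≈ 50688.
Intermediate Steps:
Z(P) = 8545/22134 (Z(P) = 14/(-651) + 388/952 = 14*(-1/651) + 388*(1/952) = -2/93 + 97/238 = 8545/22134)
Z(-2180) - (-24*(-16))*(-132) = 8545/22134 - (-24*(-16))*(-132) = 8545/22134 - 384*(-132) = 8545/22134 - 1*(-50688) = 8545/22134 + 50688 = 1121936737/22134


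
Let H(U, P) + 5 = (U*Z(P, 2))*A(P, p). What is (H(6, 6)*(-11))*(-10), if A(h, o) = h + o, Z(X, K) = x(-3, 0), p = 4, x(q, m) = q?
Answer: -20350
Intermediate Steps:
Z(X, K) = -3
H(U, P) = -5 - 3*U*(4 + P) (H(U, P) = -5 + (U*(-3))*(P + 4) = -5 + (-3*U)*(4 + P) = -5 - 3*U*(4 + P))
(H(6, 6)*(-11))*(-10) = ((-5 - 3*6*(4 + 6))*(-11))*(-10) = ((-5 - 3*6*10)*(-11))*(-10) = ((-5 - 180)*(-11))*(-10) = -185*(-11)*(-10) = 2035*(-10) = -20350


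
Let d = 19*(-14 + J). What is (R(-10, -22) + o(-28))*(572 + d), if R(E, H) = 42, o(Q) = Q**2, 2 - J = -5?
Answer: 362614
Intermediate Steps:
J = 7 (J = 2 - 1*(-5) = 2 + 5 = 7)
d = -133 (d = 19*(-14 + 7) = 19*(-7) = -133)
(R(-10, -22) + o(-28))*(572 + d) = (42 + (-28)**2)*(572 - 133) = (42 + 784)*439 = 826*439 = 362614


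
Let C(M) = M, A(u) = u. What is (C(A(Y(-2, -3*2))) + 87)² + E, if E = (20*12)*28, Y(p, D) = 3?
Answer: 14820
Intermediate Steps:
E = 6720 (E = 240*28 = 6720)
(C(A(Y(-2, -3*2))) + 87)² + E = (3 + 87)² + 6720 = 90² + 6720 = 8100 + 6720 = 14820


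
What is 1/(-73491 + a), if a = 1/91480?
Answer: -91480/6722956679 ≈ -1.3607e-5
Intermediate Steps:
a = 1/91480 ≈ 1.0931e-5
1/(-73491 + a) = 1/(-73491 + 1/91480) = 1/(-6722956679/91480) = -91480/6722956679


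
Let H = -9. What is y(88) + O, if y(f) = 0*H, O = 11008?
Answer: 11008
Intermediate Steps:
y(f) = 0 (y(f) = 0*(-9) = 0)
y(88) + O = 0 + 11008 = 11008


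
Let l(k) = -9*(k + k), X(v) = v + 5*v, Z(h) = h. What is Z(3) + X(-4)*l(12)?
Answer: 5187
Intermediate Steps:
X(v) = 6*v
l(k) = -18*k
Z(3) + X(-4)*l(12) = 3 + (6*(-4))*(-18*12) = 3 - 24*(-216) = 3 + 5184 = 5187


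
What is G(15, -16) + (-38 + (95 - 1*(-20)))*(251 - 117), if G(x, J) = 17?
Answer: 10335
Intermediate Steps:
G(15, -16) + (-38 + (95 - 1*(-20)))*(251 - 117) = 17 + (-38 + (95 - 1*(-20)))*(251 - 117) = 17 + (-38 + (95 + 20))*134 = 17 + (-38 + 115)*134 = 17 + 77*134 = 17 + 10318 = 10335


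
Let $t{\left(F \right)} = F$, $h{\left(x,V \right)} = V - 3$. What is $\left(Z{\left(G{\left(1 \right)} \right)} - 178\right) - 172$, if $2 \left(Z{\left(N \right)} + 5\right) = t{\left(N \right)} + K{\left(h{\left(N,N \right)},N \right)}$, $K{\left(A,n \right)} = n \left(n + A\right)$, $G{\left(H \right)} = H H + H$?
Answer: $-353$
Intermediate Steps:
$h{\left(x,V \right)} = -3 + V$ ($h{\left(x,V \right)} = V - 3 = -3 + V$)
$G{\left(H \right)} = H + H^{2}$ ($G{\left(H \right)} = H^{2} + H = H + H^{2}$)
$K{\left(A,n \right)} = n \left(A + n\right)$
$Z{\left(N \right)} = -5 + \frac{N}{2} + \frac{N \left(-3 + 2 N\right)}{2}$ ($Z{\left(N \right)} = -5 + \frac{N + N \left(\left(-3 + N\right) + N\right)}{2} = -5 + \frac{N + N \left(-3 + 2 N\right)}{2} = -5 + \left(\frac{N}{2} + \frac{N \left(-3 + 2 N\right)}{2}\right) = -5 + \frac{N}{2} + \frac{N \left(-3 + 2 N\right)}{2}$)
$\left(Z{\left(G{\left(1 \right)} \right)} - 178\right) - 172 = \left(\left(-5 + \left(1 \left(1 + 1\right)\right)^{2} - 1 \left(1 + 1\right)\right) - 178\right) - 172 = \left(\left(-5 + \left(1 \cdot 2\right)^{2} - 1 \cdot 2\right) - 178\right) - 172 = \left(\left(-5 + 2^{2} - 2\right) - 178\right) - 172 = \left(\left(-5 + 4 - 2\right) - 178\right) - 172 = \left(-3 - 178\right) - 172 = -181 - 172 = -353$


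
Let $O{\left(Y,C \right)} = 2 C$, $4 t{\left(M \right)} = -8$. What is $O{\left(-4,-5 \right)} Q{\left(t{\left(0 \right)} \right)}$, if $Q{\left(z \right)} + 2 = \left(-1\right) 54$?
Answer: $560$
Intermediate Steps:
$t{\left(M \right)} = -2$ ($t{\left(M \right)} = \frac{1}{4} \left(-8\right) = -2$)
$Q{\left(z \right)} = -56$ ($Q{\left(z \right)} = -2 - 54 = -56$)
$O{\left(-4,-5 \right)} Q{\left(t{\left(0 \right)} \right)} = 2 \left(-5\right) \left(-56\right) = \left(-10\right) \left(-56\right) = 560$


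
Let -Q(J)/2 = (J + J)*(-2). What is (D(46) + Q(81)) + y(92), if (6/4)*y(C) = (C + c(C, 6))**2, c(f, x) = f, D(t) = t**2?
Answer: 76004/3 ≈ 25335.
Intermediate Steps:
Q(J) = 8*J (Q(J) = -2*(J + J)*(-2) = -2*2*J*(-2) = -(-8)*J = 8*J)
y(C) = 8*C**2/3 (y(C) = 2*(C + C)**2/3 = 2*(2*C)**2/3 = 2*(4*C**2)/3 = 8*C**2/3)
(D(46) + Q(81)) + y(92) = (46**2 + 8*81) + (8/3)*92**2 = (2116 + 648) + (8/3)*8464 = 2764 + 67712/3 = 76004/3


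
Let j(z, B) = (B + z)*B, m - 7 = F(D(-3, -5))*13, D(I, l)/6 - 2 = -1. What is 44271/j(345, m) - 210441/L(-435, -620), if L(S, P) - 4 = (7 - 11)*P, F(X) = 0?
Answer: -34046455/510048 ≈ -66.751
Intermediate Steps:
D(I, l) = 6 (D(I, l) = 12 + 6*(-1) = 12 - 6 = 6)
m = 7 (m = 7 + 0*13 = 7 + 0 = 7)
j(z, B) = B*(B + z)
L(S, P) = 4 - 4*P (L(S, P) = 4 + (7 - 11)*P = 4 - 4*P)
44271/j(345, m) - 210441/L(-435, -620) = 44271/((7*(7 + 345))) - 210441/(4 - 4*(-620)) = 44271/((7*352)) - 210441/(4 + 2480) = 44271/2464 - 210441/2484 = 44271*(1/2464) - 210441*1/2484 = 44271/2464 - 70147/828 = -34046455/510048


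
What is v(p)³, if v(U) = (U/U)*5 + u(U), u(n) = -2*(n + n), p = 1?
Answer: 1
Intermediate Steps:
u(n) = -4*n
v(U) = 5 - 4*U (v(U) = (U/U)*5 - 4*U = 1*5 - 4*U = 5 - 4*U)
v(p)³ = (5 - 4*1)³ = (5 - 4)³ = 1³ = 1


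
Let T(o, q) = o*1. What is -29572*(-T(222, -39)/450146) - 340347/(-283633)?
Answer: 143946567681/9119732887 ≈ 15.784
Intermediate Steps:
T(o, q) = o
-29572*(-T(222, -39)/450146) - 340347/(-283633) = -29572/((-450146/222)) - 340347/(-283633) = -29572/((-450146*1/222)) - 340347*(-1/283633) = -29572/(-225073/111) + 48621/40519 = -29572*(-111/225073) + 48621/40519 = 3282492/225073 + 48621/40519 = 143946567681/9119732887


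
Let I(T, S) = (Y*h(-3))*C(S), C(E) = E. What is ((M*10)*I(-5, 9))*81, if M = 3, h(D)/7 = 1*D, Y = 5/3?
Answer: -765450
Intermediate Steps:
Y = 5/3 (Y = 5*(1/3) = 5/3 ≈ 1.6667)
h(D) = 7*D (h(D) = 7*(1*D) = 7*D)
I(T, S) = -35*S (I(T, S) = (5*(7*(-3))/3)*S = ((5/3)*(-21))*S = -35*S)
((M*10)*I(-5, 9))*81 = ((3*10)*(-35*9))*81 = (30*(-315))*81 = -9450*81 = -765450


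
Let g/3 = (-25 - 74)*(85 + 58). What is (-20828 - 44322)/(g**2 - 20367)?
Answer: -32575/901882737 ≈ -3.6119e-5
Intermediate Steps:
g = -42471 (g = 3*((-25 - 74)*(85 + 58)) = 3*(-99*143) = 3*(-14157) = -42471)
(-20828 - 44322)/(g**2 - 20367) = (-20828 - 44322)/((-42471)**2 - 20367) = -65150/(1803785841 - 20367) = -65150/1803765474 = -65150*1/1803765474 = -32575/901882737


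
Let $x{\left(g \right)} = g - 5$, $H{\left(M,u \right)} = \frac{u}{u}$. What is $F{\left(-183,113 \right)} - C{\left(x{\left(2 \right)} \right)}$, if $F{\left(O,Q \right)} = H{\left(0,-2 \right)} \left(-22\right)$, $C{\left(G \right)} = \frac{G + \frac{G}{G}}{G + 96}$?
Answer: $- \frac{2044}{93} \approx -21.978$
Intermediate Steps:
$H{\left(M,u \right)} = 1$
$x{\left(g \right)} = -5 + g$
$C{\left(G \right)} = \frac{1 + G}{96 + G}$ ($C{\left(G \right)} = \frac{G + 1}{96 + G} = \frac{1 + G}{96 + G}$)
$F{\left(O,Q \right)} = -22$ ($F{\left(O,Q \right)} = 1 \left(-22\right) = -22$)
$F{\left(-183,113 \right)} - C{\left(x{\left(2 \right)} \right)} = -22 - \frac{1 + \left(-5 + 2\right)}{96 + \left(-5 + 2\right)} = -22 - \frac{1 - 3}{96 - 3} = -22 - \frac{1}{93} \left(-2\right) = -22 - - \frac{2}{93} = -22 + \frac{2}{93} = - \frac{2044}{93}$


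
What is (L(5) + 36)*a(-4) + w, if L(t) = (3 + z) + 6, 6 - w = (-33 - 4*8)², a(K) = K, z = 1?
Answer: -4403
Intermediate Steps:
w = -4219 (w = 6 - (-33 - 4*8)² = 6 - (-33 - 32)² = 6 - 1*(-65)² = 6 - 1*4225 = 6 - 4225 = -4219)
L(t) = 10 (L(t) = (3 + 1) + 6 = 4 + 6 = 10)
(L(5) + 36)*a(-4) + w = (10 + 36)*(-4) - 4219 = 46*(-4) - 4219 = -184 - 4219 = -4403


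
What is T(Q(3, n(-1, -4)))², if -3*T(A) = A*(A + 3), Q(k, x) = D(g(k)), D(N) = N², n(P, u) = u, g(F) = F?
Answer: 1296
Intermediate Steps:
Q(k, x) = k²
T(A) = -A*(3 + A)/3 (T(A) = -A*(A + 3)/3 = -A*(3 + A)/3)
T(Q(3, n(-1, -4)))² = (-⅓*3²*(3 + 3²))² = (-⅓*9*(3 + 9))² = (-⅓*9*12)² = (-36)² = 1296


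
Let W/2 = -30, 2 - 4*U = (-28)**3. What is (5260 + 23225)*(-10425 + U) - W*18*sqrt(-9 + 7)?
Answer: -281232405/2 + 1080*I*sqrt(2) ≈ -1.4062e+8 + 1527.4*I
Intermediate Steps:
U = 10977/2 (U = 1/2 - 1/4*(-28)**3 = 1/2 - 1/4*(-21952) = 1/2 + 5488 = 10977/2 ≈ 5488.5)
W = -60 (W = 2*(-30) = -60)
(5260 + 23225)*(-10425 + U) - W*18*sqrt(-9 + 7) = (5260 + 23225)*(-10425 + 10977/2) - (-60*18)*sqrt(-9 + 7) = 28485*(-9873/2) - (-1080)*sqrt(-2) = -281232405/2 - (-1080)*I*sqrt(2) = -281232405/2 + 1080*I*sqrt(2)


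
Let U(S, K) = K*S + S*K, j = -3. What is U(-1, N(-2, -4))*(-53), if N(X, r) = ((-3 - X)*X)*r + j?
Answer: -1166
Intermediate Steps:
N(X, r) = -3 + X*r*(-3 - X) (N(X, r) = ((-3 - X)*X)*r - 3 = (X*(-3 - X))*r - 3 = X*r*(-3 - X) - 3 = -3 + X*r*(-3 - X))
U(S, K) = 2*K*S (U(S, K) = K*S + K*S = 2*K*S)
U(-1, N(-2, -4))*(-53) = (2*(-3 - 1*(-4)*(-2)**2 - 3*(-2)*(-4))*(-1))*(-53) = (2*(-3 - 1*(-4)*4 - 24)*(-1))*(-53) = (2*(-3 + 16 - 24)*(-1))*(-53) = (2*(-11)*(-1))*(-53) = 22*(-53) = -1166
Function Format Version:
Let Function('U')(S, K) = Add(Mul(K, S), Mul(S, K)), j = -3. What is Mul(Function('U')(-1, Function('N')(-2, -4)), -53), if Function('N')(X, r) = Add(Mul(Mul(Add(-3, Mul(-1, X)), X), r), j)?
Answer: -1166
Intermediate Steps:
Function('N')(X, r) = Add(-3, Mul(X, r, Add(-3, Mul(-1, X)))) (Function('N')(X, r) = Add(Mul(Mul(Add(-3, Mul(-1, X)), X), r), -3) = Add(Mul(Mul(X, Add(-3, Mul(-1, X))), r), -3) = Add(Mul(X, r, Add(-3, Mul(-1, X))), -3) = Add(-3, Mul(X, r, Add(-3, Mul(-1, X)))))
Function('U')(S, K) = Mul(2, K, S) (Function('U')(S, K) = Add(Mul(K, S), Mul(K, S)) = Mul(2, K, S))
Mul(Function('U')(-1, Function('N')(-2, -4)), -53) = Mul(Mul(2, Add(-3, Mul(-1, -4, Pow(-2, 2)), Mul(-3, -2, -4)), -1), -53) = Mul(Mul(2, Add(-3, Mul(-1, -4, 4), -24), -1), -53) = Mul(Mul(2, Add(-3, 16, -24), -1), -53) = Mul(Mul(2, -11, -1), -53) = Mul(22, -53) = -1166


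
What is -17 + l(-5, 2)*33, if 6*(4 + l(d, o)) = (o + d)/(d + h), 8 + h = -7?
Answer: -5927/40 ≈ -148.18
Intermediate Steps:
h = -15 (h = -8 - 7 = -15)
l(d, o) = -4 + (d + o)/(6*(-15 + d)) (l(d, o) = -4 + ((o + d)/(d - 15))/6 = -4 + ((d + o)/(-15 + d))/6 = -4 + (d + o)/(6*(-15 + d)))
-17 + l(-5, 2)*33 = -17 + ((360 + 2 - 23*(-5))/(6*(-15 - 5)))*33 = -17 + ((⅙)*(360 + 2 + 115)/(-20))*33 = -17 + ((⅙)*(-1/20)*477)*33 = -17 - 159/40*33 = -17 - 5247/40 = -5927/40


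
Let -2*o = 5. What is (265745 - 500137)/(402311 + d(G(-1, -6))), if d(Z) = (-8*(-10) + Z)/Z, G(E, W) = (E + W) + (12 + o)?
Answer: -29299/50293 ≈ -0.58257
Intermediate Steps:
o = -5/2 (o = -½*5 = -5/2 ≈ -2.5000)
G(E, W) = 19/2 + E + W (G(E, W) = (E + W) + (12 - 5/2) = (E + W) + 19/2 = 19/2 + E + W)
d(Z) = (80 + Z)/Z
(265745 - 500137)/(402311 + d(G(-1, -6))) = (265745 - 500137)/(402311 + (80 + (19/2 - 1 - 6))/(19/2 - 1 - 6)) = -234392/(402311 + (80 + 5/2)/(5/2)) = -234392/(402311 + (⅖)*(165/2)) = -234392/(402311 + 33) = -234392/402344 = -234392*1/402344 = -29299/50293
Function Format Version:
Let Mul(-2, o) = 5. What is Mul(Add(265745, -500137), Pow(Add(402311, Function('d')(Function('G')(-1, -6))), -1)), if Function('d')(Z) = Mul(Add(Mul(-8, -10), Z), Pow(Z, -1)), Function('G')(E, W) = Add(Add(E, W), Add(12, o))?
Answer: Rational(-29299, 50293) ≈ -0.58257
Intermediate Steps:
o = Rational(-5, 2) (o = Mul(Rational(-1, 2), 5) = Rational(-5, 2) ≈ -2.5000)
Function('G')(E, W) = Add(Rational(19, 2), E, W) (Function('G')(E, W) = Add(Add(E, W), Add(12, Rational(-5, 2))) = Add(Add(E, W), Rational(19, 2)) = Add(Rational(19, 2), E, W))
Function('d')(Z) = Mul(Pow(Z, -1), Add(80, Z)) (Function('d')(Z) = Mul(Add(80, Z), Pow(Z, -1)) = Mul(Pow(Z, -1), Add(80, Z)))
Mul(Add(265745, -500137), Pow(Add(402311, Function('d')(Function('G')(-1, -6))), -1)) = Mul(Add(265745, -500137), Pow(Add(402311, Mul(Pow(Add(Rational(19, 2), -1, -6), -1), Add(80, Add(Rational(19, 2), -1, -6)))), -1)) = Mul(-234392, Pow(Add(402311, Mul(Pow(Rational(5, 2), -1), Add(80, Rational(5, 2)))), -1)) = Mul(-234392, Pow(Add(402311, Mul(Rational(2, 5), Rational(165, 2))), -1)) = Mul(-234392, Pow(Add(402311, 33), -1)) = Mul(-234392, Pow(402344, -1)) = Mul(-234392, Rational(1, 402344)) = Rational(-29299, 50293)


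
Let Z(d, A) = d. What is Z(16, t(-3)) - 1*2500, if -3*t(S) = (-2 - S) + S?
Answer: -2484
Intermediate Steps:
t(S) = ⅔ (t(S) = -((-2 - S) + S)/3 = -⅓*(-2) = ⅔)
Z(16, t(-3)) - 1*2500 = 16 - 1*2500 = 16 - 2500 = -2484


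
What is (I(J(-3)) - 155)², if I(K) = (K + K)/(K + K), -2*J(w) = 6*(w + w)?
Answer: 23716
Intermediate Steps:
J(w) = -6*w (J(w) = -3*(w + w) = -3*2*w = -6*w)
I(K) = 1 (I(K) = (2*K)/((2*K)) = (2*K)*(1/(2*K)) = 1)
(I(J(-3)) - 155)² = (1 - 155)² = (-154)² = 23716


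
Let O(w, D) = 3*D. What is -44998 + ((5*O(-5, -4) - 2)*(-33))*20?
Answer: -4078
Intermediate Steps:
-44998 + ((5*O(-5, -4) - 2)*(-33))*20 = -44998 + ((5*(3*(-4)) - 2)*(-33))*20 = -44998 + ((5*(-12) - 2)*(-33))*20 = -44998 + ((-60 - 2)*(-33))*20 = -44998 - 62*(-33)*20 = -44998 + 2046*20 = -44998 + 40920 = -4078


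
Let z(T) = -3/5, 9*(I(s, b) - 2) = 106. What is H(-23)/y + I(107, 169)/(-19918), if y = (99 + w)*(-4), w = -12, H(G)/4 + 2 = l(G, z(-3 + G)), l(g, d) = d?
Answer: 379411/12996495 ≈ 0.029193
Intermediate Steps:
I(s, b) = 124/9 (I(s, b) = 2 + (⅑)*106 = 2 + 106/9 = 124/9)
z(T) = -⅗ (z(T) = -3*⅕ = -⅗)
H(G) = -52/5 (H(G) = -8 + 4*(-⅗) = -8 - 12/5 = -52/5)
y = -348 (y = (99 - 12)*(-4) = 87*(-4) = -348)
H(-23)/y + I(107, 169)/(-19918) = -52/5/(-348) + (124/9)/(-19918) = -52/5*(-1/348) + (124/9)*(-1/19918) = 13/435 - 62/89631 = 379411/12996495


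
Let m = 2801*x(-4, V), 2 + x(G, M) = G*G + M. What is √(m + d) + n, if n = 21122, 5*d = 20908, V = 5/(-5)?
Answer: 21122 + √1014865/5 ≈ 21323.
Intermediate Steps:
V = -1 (V = 5*(-⅕) = -1)
d = 20908/5 (d = (⅕)*20908 = 20908/5 ≈ 4181.6)
x(G, M) = -2 + M + G² (x(G, M) = -2 + (G*G + M) = -2 + (G² + M) = -2 + (M + G²) = -2 + M + G²)
m = 36413 (m = 2801*(-2 - 1 + (-4)²) = 2801*(-2 - 1 + 16) = 2801*13 = 36413)
√(m + d) + n = √(36413 + 20908/5) + 21122 = √(202973/5) + 21122 = √1014865/5 + 21122 = 21122 + √1014865/5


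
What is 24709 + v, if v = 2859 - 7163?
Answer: 20405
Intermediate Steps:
v = -4304
24709 + v = 24709 - 4304 = 20405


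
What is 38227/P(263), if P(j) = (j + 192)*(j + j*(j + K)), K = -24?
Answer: 5461/4102800 ≈ 0.0013310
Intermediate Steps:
P(j) = (192 + j)*(j + j*(-24 + j)) (P(j) = (j + 192)*(j + j*(j - 24)) = (192 + j)*(j + j*(-24 + j)))
38227/P(263) = 38227/((263*(-4416 + 263² + 169*263))) = 38227/((263*(-4416 + 69169 + 44447))) = 38227/((263*109200)) = 38227/28719600 = 38227*(1/28719600) = 5461/4102800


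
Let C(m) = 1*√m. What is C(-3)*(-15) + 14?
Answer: 14 - 15*I*√3 ≈ 14.0 - 25.981*I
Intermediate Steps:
C(m) = √m
C(-3)*(-15) + 14 = √(-3)*(-15) + 14 = (I*√3)*(-15) + 14 = -15*I*√3 + 14 = 14 - 15*I*√3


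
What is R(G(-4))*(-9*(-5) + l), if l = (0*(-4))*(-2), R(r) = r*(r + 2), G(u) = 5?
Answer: 1575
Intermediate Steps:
R(r) = r*(2 + r)
l = 0 (l = 0*(-2) = 0)
R(G(-4))*(-9*(-5) + l) = (5*(2 + 5))*(-9*(-5) + 0) = (5*7)*(45 + 0) = 35*45 = 1575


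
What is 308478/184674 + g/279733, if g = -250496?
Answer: 6671896345/8609902007 ≈ 0.77491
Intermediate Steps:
308478/184674 + g/279733 = 308478/184674 - 250496/279733 = 308478*(1/184674) - 250496*1/279733 = 51413/30779 - 250496/279733 = 6671896345/8609902007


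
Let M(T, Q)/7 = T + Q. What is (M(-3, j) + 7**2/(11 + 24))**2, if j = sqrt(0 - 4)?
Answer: 4704/25 - 2744*I/5 ≈ 188.16 - 548.8*I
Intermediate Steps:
j = 2*I (j = sqrt(-4) = 2*I ≈ 2.0*I)
M(T, Q) = 7*Q + 7*T (M(T, Q) = 7*(T + Q) = 7*(Q + T) = 7*Q + 7*T)
(M(-3, j) + 7**2/(11 + 24))**2 = ((7*(2*I) + 7*(-3)) + 7**2/(11 + 24))**2 = ((14*I - 21) + 49/35)**2 = ((-21 + 14*I) + 49*(1/35))**2 = ((-21 + 14*I) + 7/5)**2 = (-98/5 + 14*I)**2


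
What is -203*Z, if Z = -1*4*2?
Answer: 1624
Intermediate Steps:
Z = -8 (Z = -4*2 = -8)
-203*Z = -203*(-8) = 1624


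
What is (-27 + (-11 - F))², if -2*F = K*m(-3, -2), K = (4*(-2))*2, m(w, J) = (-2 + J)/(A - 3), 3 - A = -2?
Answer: 484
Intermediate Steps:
A = 5 (A = 3 - 1*(-2) = 3 + 2 = 5)
m(w, J) = -1 + J/2 (m(w, J) = (-2 + J)/(5 - 3) = (-2 + J)/2 = (-2 + J)*(½) = -1 + J/2)
K = -16 (K = -8*2 = -16)
F = -16 (F = -(-8)*(-1 + (½)*(-2)) = -(-8)*(-1 - 1) = -(-8)*(-2) = -½*32 = -16)
(-27 + (-11 - F))² = (-27 + (-11 - 1*(-16)))² = (-27 + (-11 + 16))² = (-27 + 5)² = (-22)² = 484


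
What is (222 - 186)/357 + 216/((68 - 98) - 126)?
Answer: -1986/1547 ≈ -1.2838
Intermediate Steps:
(222 - 186)/357 + 216/((68 - 98) - 126) = 36*(1/357) + 216/(-30 - 126) = 12/119 + 216/(-156) = 12/119 + 216*(-1/156) = 12/119 - 18/13 = -1986/1547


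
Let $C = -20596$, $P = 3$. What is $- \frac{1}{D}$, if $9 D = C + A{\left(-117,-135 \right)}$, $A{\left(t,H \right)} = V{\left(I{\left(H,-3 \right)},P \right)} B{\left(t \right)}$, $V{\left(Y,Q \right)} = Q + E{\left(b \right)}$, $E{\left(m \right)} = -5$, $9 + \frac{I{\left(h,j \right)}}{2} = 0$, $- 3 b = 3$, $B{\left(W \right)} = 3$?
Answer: $\frac{9}{20602} \approx 0.00043685$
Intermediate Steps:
$b = -1$ ($b = \left(- \frac{1}{3}\right) 3 = -1$)
$I{\left(h,j \right)} = -18$ ($I{\left(h,j \right)} = -18 + 2 \cdot 0 = -18 + 0 = -18$)
$V{\left(Y,Q \right)} = -5 + Q$ ($V{\left(Y,Q \right)} = Q - 5 = -5 + Q$)
$A{\left(t,H \right)} = -6$ ($A{\left(t,H \right)} = \left(-5 + 3\right) 3 = \left(-2\right) 3 = -6$)
$D = - \frac{20602}{9}$ ($D = \frac{-20596 - 6}{9} = \frac{1}{9} \left(-20602\right) = - \frac{20602}{9} \approx -2289.1$)
$- \frac{1}{D} = - \frac{1}{- \frac{20602}{9}} = \left(-1\right) \left(- \frac{9}{20602}\right) = \frac{9}{20602}$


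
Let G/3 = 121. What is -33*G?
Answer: -11979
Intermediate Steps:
G = 363 (G = 3*121 = 363)
-33*G = -33*363 = -11979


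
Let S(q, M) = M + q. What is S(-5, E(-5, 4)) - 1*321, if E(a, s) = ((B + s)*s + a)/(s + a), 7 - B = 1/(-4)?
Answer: -366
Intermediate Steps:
B = 29/4 (B = 7 - 1/(-4) = 7 - 1*(-1/4) = 7 + 1/4 = 29/4 ≈ 7.2500)
E(a, s) = (a + s*(29/4 + s))/(a + s) (E(a, s) = ((29/4 + s)*s + a)/(s + a) = (s*(29/4 + s) + a)/(a + s) = (a + s*(29/4 + s))/(a + s))
S(-5, E(-5, 4)) - 1*321 = ((-5 + 4**2 + (29/4)*4)/(-5 + 4) - 5) - 1*321 = ((-5 + 16 + 29)/(-1) - 5) - 321 = (-1*40 - 5) - 321 = (-40 - 5) - 321 = -45 - 321 = -366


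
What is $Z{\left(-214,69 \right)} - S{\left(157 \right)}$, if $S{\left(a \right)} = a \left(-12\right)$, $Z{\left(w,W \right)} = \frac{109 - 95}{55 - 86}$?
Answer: $\frac{58390}{31} \approx 1883.5$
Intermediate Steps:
$Z{\left(w,W \right)} = - \frac{14}{31}$ ($Z{\left(w,W \right)} = \frac{14}{-31} = 14 \left(- \frac{1}{31}\right) = - \frac{14}{31}$)
$S{\left(a \right)} = - 12 a$
$Z{\left(-214,69 \right)} - S{\left(157 \right)} = - \frac{14}{31} - \left(-12\right) 157 = - \frac{14}{31} - -1884 = - \frac{14}{31} + 1884 = \frac{58390}{31}$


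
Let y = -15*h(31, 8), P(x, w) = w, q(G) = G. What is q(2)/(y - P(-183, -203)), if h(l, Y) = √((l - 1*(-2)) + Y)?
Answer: 203/15992 + 15*√41/15992 ≈ 0.018700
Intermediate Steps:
h(l, Y) = √(2 + Y + l) (h(l, Y) = √((l + 2) + Y) = √((2 + l) + Y) = √(2 + Y + l))
y = -15*√41 (y = -15*√(2 + 8 + 31) = -15*√41 ≈ -96.047)
q(2)/(y - P(-183, -203)) = 2/(-15*√41 - 1*(-203)) = 2/(-15*√41 + 203) = 2/(203 - 15*√41)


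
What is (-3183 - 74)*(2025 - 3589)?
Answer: 5093948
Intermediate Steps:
(-3183 - 74)*(2025 - 3589) = -3257*(-1564) = 5093948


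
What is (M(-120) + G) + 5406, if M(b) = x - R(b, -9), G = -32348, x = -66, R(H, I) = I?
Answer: -26999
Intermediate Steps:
M(b) = -57 (M(b) = -66 - 1*(-9) = -66 + 9 = -57)
(M(-120) + G) + 5406 = (-57 - 32348) + 5406 = -32405 + 5406 = -26999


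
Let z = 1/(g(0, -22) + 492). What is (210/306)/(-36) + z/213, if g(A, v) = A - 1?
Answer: -1219523/64004796 ≈ -0.019054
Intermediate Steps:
g(A, v) = -1 + A
z = 1/491 (z = 1/((-1 + 0) + 492) = 1/(-1 + 492) = 1/491 ≈ 0.0020367)
(210/306)/(-36) + z/213 = (210/306)/(-36) + (1/491)/213 = (210*(1/306))*(-1/36) + (1/491)*(1/213) = (35/51)*(-1/36) + 1/104583 = -35/1836 + 1/104583 = -1219523/64004796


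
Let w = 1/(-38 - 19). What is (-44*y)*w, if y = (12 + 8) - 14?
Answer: 88/19 ≈ 4.6316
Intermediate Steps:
y = 6 (y = 20 - 14 = 6)
w = -1/57 (w = 1/(-57) = -1/57 ≈ -0.017544)
(-44*y)*w = -44*6*(-1/57) = -264*(-1/57) = 88/19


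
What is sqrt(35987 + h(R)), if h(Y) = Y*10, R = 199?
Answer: sqrt(37977) ≈ 194.88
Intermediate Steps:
h(Y) = 10*Y
sqrt(35987 + h(R)) = sqrt(35987 + 10*199) = sqrt(35987 + 1990) = sqrt(37977)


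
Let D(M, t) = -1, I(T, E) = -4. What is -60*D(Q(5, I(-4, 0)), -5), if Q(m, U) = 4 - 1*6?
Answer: 60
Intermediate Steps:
Q(m, U) = -2 (Q(m, U) = 4 - 6 = -2)
-60*D(Q(5, I(-4, 0)), -5) = -60*(-1) = 60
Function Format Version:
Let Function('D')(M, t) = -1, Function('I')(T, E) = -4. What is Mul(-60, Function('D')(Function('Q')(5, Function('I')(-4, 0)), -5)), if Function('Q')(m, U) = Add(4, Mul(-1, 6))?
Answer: 60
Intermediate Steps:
Function('Q')(m, U) = -2 (Function('Q')(m, U) = Add(4, -6) = -2)
Mul(-60, Function('D')(Function('Q')(5, Function('I')(-4, 0)), -5)) = Mul(-60, -1) = 60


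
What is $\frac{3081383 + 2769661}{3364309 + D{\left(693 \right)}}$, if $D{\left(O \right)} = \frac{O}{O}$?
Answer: $\frac{2925522}{1682155} \approx 1.7392$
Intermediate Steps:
$D{\left(O \right)} = 1$
$\frac{3081383 + 2769661}{3364309 + D{\left(693 \right)}} = \frac{3081383 + 2769661}{3364309 + 1} = \frac{5851044}{3364310} = 5851044 \cdot \frac{1}{3364310} = \frac{2925522}{1682155}$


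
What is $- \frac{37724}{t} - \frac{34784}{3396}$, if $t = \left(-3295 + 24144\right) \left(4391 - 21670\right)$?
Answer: $- \frac{3132700850540}{305852140479} \approx -10.243$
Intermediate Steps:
$t = -360249871$ ($t = 20849 \left(-17279\right) = -360249871$)
$- \frac{37724}{t} - \frac{34784}{3396} = - \frac{37724}{-360249871} - \frac{34784}{3396} = \left(-37724\right) \left(- \frac{1}{360249871}\right) - \frac{8696}{849} = \frac{37724}{360249871} - \frac{8696}{849} = - \frac{3132700850540}{305852140479}$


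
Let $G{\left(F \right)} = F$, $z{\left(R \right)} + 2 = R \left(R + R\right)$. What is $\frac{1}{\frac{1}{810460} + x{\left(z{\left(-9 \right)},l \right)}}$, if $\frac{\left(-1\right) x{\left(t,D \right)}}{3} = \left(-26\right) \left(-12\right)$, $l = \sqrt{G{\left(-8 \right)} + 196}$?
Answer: $- \frac{810460}{758590559} \approx -0.0010684$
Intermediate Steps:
$z{\left(R \right)} = -2 + 2 R^{2}$ ($z{\left(R \right)} = -2 + R \left(R + R\right) = -2 + R 2 R = -2 + 2 R^{2}$)
$l = 2 \sqrt{47}$ ($l = \sqrt{-8 + 196} = \sqrt{188} = 2 \sqrt{47} \approx 13.711$)
$x{\left(t,D \right)} = -936$ ($x{\left(t,D \right)} = - 3 \left(\left(-26\right) \left(-12\right)\right) = \left(-3\right) 312 = -936$)
$\frac{1}{\frac{1}{810460} + x{\left(z{\left(-9 \right)},l \right)}} = \frac{1}{\frac{1}{810460} - 936} = \frac{1}{- \frac{758590559}{810460}} = - \frac{810460}{758590559}$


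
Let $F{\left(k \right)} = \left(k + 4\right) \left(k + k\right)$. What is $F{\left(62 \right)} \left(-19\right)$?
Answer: $-155496$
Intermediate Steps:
$F{\left(k \right)} = 2 k \left(4 + k\right)$ ($F{\left(k \right)} = \left(4 + k\right) 2 k = 2 k \left(4 + k\right)$)
$F{\left(62 \right)} \left(-19\right) = 2 \cdot 62 \left(4 + 62\right) \left(-19\right) = 2 \cdot 62 \cdot 66 \left(-19\right) = 8184 \left(-19\right) = -155496$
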